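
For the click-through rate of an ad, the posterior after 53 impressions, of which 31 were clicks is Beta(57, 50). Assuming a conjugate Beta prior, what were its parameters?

Beta(26, 28)

Under Beta–binomial conjugacy the posterior parameters are (a+s, b+f).
Subtract the data counts: 57−31=26, 50−22=28.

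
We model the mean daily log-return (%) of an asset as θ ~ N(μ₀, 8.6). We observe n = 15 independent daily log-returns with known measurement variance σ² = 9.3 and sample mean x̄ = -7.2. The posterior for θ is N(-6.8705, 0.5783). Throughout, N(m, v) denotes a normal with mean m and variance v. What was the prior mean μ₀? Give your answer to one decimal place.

With known observation variance, the Normal–Normal posterior has precision τ_n = τ₀ + n/σ² and mean μ_n = (τ₀μ₀ + (n/σ²)x̄)/τ_n.
Here τ₀ = 1/8.6 = 0.116279 and τ_data = 15/9.3 = 1.612903, so τ_n = 1.729182.
Rearranging for μ₀: μ₀ = (μ_n·τ_n − τ_data·x̄)/τ₀ = (-6.8705·1.729182 − 1.612903·-7.2) / 0.116279 = -0.267443/0.116279 ≈ -2.3.

μ₀ = -2.3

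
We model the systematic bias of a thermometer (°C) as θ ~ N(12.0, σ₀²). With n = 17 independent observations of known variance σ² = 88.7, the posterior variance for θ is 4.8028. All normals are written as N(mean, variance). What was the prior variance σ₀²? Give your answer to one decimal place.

σ₀² = 60.4

For the Normal–Normal model with known σ², precisions add: τ_n = τ₀ + n/σ².
So 1/σ₀² = 1/4.8028 − 17/88.7 = 0.208212 − 0.191657 = 0.016555.
Hence σ₀² = 1/0.016555 ≈ 60.4.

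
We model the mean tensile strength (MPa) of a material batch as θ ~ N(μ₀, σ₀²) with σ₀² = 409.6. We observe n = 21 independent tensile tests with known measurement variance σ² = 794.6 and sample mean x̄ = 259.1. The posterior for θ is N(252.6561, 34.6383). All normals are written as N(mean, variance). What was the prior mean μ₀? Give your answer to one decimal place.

μ₀ = 182.9

The posterior mean is a precision-weighted average: μ_n = (τ₀μ₀ + τ_data·x̄)/(τ₀+τ_data), with τ₀=1/σ₀² and τ_data=n/σ².
Here τ₀ = 1/409.6 = 0.002441 and τ_data = 21/794.6 = 0.026428, so τ_n = 0.028869.
Rearranging for μ₀: μ₀ = (μ_n·τ_n − τ_data·x̄)/τ₀ = (252.6561·0.028869 − 0.026428·259.1) / 0.002441 = 0.446434/0.002441 ≈ 182.9.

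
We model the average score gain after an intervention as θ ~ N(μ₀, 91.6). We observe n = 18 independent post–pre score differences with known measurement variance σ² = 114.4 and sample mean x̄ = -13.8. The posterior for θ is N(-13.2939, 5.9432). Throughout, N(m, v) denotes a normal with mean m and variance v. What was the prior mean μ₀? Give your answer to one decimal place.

μ₀ = -6.0

With known observation variance, the Normal–Normal posterior has precision τ_n = τ₀ + n/σ² and mean μ_n = (τ₀μ₀ + (n/σ²)x̄)/τ_n.
Here τ₀ = 1/91.6 = 0.010917 and τ_data = 18/114.4 = 0.157343, so τ_n = 0.168260.
Rearranging for μ₀: μ₀ = (μ_n·τ_n − τ_data·x̄)/τ₀ = (-13.2939·0.168260 − 0.157343·-13.8) / 0.010917 = -0.065498/0.010917 ≈ -6.0.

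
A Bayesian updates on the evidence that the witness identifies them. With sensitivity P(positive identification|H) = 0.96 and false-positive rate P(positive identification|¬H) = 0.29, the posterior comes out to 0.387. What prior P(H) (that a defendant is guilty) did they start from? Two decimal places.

Bayes' rule in odds form gives O(H|E) = O(H)·[P(E|H)/P(E|¬H)], hence O(H) = O(H|E)/LR.
Posterior odds = 0.387/(1−0.387) = 0.6313. LR = 0.96/0.29 = 3.3103.
Prior odds = 0.6313/3.3103 = 0.1907, so P(H) = 0.1907/(1+0.1907) ≈ 0.16.

P(H) = 0.16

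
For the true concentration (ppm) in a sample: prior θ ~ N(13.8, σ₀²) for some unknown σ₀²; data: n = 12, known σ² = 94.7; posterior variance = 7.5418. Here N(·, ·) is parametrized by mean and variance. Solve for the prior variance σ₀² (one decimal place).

σ₀² = 170.1

For the Normal–Normal model with known σ², precisions add: τ_n = τ₀ + n/σ².
So 1/σ₀² = 1/7.5418 − 12/94.7 = 0.132594 − 0.126716 = 0.005878.
Hence σ₀² = 1/0.005878 ≈ 170.1.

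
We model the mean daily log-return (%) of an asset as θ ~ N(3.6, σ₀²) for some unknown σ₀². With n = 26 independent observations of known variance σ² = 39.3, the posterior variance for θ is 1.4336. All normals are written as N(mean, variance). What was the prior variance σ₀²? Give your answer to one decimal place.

σ₀² = 27.8

Posterior precision equals prior precision plus data precision: 1/σ_n² = 1/σ₀² + n/σ².
So 1/σ₀² = 1/1.4336 − 26/39.3 = 0.697545 − 0.661578 = 0.035967.
Hence σ₀² = 1/0.035967 ≈ 27.8.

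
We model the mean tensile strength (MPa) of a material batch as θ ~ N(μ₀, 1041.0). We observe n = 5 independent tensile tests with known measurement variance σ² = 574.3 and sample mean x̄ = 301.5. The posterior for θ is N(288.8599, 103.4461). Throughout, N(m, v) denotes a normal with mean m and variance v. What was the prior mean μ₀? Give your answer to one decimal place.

With known observation variance, the Normal–Normal posterior has precision τ_n = τ₀ + n/σ² and mean μ_n = (τ₀μ₀ + (n/σ²)x̄)/τ_n.
Here τ₀ = 1/1041.0 = 0.000961 and τ_data = 5/574.3 = 0.008706, so τ_n = 0.009667.
Rearranging for μ₀: μ₀ = (μ_n·τ_n − τ_data·x̄)/τ₀ = (288.8599·0.009667 − 0.008706·301.5) / 0.000961 = 0.167550/0.000961 ≈ 174.3.

μ₀ = 174.3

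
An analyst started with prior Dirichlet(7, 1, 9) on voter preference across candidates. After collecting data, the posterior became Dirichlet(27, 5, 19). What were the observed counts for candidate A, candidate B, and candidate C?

For a Dirichlet(α) prior with multinomial counts c, the posterior is Dirichlet(α + c) componentwise.
Counts are posterior − prior componentwise: 27−7=20, 5−1=4, 19−9=10.

counts (20, 4, 10)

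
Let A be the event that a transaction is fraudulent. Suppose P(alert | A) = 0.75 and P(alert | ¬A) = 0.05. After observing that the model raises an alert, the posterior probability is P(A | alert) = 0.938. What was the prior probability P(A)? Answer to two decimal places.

In odds form, posterior odds = prior odds × likelihood ratio, so prior odds = posterior odds ÷ LR.
Posterior odds = 0.938/(1−0.938) = 15.1290. LR = 0.75/0.05 = 15.0000.
Prior odds = 15.1290/15.0000 = 1.0086, so P(A) = 1.0086/(1+1.0086) ≈ 0.50.

P(A) = 0.50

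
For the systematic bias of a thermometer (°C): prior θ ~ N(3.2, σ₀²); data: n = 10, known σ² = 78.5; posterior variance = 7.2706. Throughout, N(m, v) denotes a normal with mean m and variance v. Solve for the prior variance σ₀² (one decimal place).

σ₀² = 98.5

Posterior precision equals prior precision plus data precision: 1/σ_n² = 1/σ₀² + n/σ².
So 1/σ₀² = 1/7.2706 − 10/78.5 = 0.137540 − 0.127389 = 0.010151.
Hence σ₀² = 1/0.010151 ≈ 98.5.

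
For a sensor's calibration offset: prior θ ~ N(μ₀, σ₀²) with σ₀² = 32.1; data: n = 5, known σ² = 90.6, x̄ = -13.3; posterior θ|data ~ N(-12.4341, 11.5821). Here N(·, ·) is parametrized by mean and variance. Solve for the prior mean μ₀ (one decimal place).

With known observation variance, the Normal–Normal posterior has precision τ_n = τ₀ + n/σ² and mean μ_n = (τ₀μ₀ + (n/σ²)x̄)/τ_n.
Here τ₀ = 1/32.1 = 0.031153 and τ_data = 5/90.6 = 0.055188, so τ_n = 0.086341.
Rearranging for μ₀: μ₀ = (μ_n·τ_n − τ_data·x̄)/τ₀ = (-12.4341·0.086341 − 0.055188·-13.3) / 0.031153 = -0.339572/0.031153 ≈ -10.9.

μ₀ = -10.9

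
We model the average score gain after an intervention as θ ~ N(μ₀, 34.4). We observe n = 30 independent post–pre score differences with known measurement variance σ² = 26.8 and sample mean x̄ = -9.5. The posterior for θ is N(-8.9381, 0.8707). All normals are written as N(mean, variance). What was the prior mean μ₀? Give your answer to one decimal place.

The posterior mean is a precision-weighted average: μ_n = (τ₀μ₀ + τ_data·x̄)/(τ₀+τ_data), with τ₀=1/σ₀² and τ_data=n/σ².
Here τ₀ = 1/34.4 = 0.029070 and τ_data = 30/26.8 = 1.119403, so τ_n = 1.148473.
Rearranging for μ₀: μ₀ = (μ_n·τ_n − τ_data·x̄)/τ₀ = (-8.9381·1.148473 − 1.119403·-9.5) / 0.029070 = 0.369162/0.029070 ≈ 12.7.

μ₀ = 12.7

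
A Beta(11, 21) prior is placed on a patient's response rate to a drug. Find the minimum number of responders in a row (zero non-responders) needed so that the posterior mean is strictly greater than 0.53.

k = 13

After k responders and 0 non-responders the posterior is Beta(11+k, 21), with mean (11+k)/(11+21+k).
Set (11+k)/(32+k) > 0.53 and solve: k > (0.53·32 − 11)/(1 − 0.53) = 12.681.
The smallest integer exceeding 12.681 is 13, and checking k=13: (24)/(45) = 0.5333 > 0.53.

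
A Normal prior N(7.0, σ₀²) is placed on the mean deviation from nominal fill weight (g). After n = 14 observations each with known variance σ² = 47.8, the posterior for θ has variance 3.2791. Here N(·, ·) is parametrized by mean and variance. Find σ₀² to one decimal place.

For the Normal–Normal model with known σ², precisions add: τ_n = τ₀ + n/σ².
So 1/σ₀² = 1/3.2791 − 14/47.8 = 0.304962 − 0.292887 = 0.012075.
Hence σ₀² = 1/0.012075 ≈ 82.8.

σ₀² = 82.8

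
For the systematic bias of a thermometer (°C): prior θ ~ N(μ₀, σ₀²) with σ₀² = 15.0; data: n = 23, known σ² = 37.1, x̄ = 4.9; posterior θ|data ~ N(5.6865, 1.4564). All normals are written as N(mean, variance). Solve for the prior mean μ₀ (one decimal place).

The posterior mean is a precision-weighted average: μ_n = (τ₀μ₀ + τ_data·x̄)/(τ₀+τ_data), with τ₀=1/σ₀² and τ_data=n/σ².
Here τ₀ = 1/15.0 = 0.066667 and τ_data = 23/37.1 = 0.619946, so τ_n = 0.686613.
Rearranging for μ₀: μ₀ = (μ_n·τ_n − τ_data·x̄)/τ₀ = (5.6865·0.686613 − 0.619946·4.9) / 0.066667 = 0.866689/0.066667 ≈ 13.0.

μ₀ = 13.0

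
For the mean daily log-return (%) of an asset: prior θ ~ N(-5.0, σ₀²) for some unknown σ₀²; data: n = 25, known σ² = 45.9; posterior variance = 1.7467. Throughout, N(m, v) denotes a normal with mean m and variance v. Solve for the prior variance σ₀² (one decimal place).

For the Normal–Normal model with known σ², precisions add: τ_n = τ₀ + n/σ².
So 1/σ₀² = 1/1.7467 − 25/45.9 = 0.572508 − 0.544662 = 0.027846.
Hence σ₀² = 1/0.027846 ≈ 35.9.

σ₀² = 35.9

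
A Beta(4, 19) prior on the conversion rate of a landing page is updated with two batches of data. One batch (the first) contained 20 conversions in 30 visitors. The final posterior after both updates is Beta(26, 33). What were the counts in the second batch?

Sequential conjugate updates are equivalent to a single update on the pooled data, so total successes = posterior α − prior α and total failures = posterior β − prior β.
Total across both batches: 26−4=22 conversions, 33−19=14 bounces.
Subtract the first batch: 22−20=2 conversions and 14−10=4 bounces.

2 conversions and 4 bounces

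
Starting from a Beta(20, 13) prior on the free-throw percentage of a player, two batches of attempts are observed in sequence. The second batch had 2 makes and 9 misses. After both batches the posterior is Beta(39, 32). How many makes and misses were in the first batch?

17 makes and 10 misses

Sequential conjugate updates are equivalent to a single update on the pooled data, so total successes = posterior α − prior α and total failures = posterior β − prior β.
Total across both batches: 39−20=19 makes, 32−13=19 misses.
Subtract the second batch: 19−2=17 makes and 19−9=10 misses.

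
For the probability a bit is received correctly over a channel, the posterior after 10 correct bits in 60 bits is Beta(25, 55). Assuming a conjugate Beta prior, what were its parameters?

Beta(15, 5)

Beta is conjugate to the binomial likelihood: posterior = Beta(α+s, β+f).
Subtract the data counts: 25−10=15, 55−50=5.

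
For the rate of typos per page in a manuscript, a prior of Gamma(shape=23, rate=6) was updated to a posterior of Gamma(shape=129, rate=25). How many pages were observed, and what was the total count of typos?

A Gamma(α, β) prior (rate parametrization) on a Poisson rate with n observations summing to S gives posterior Gamma(α+S, β+n).
Matching: Σxᵢ = 129 − 23 = 106 and n = 25 − 6 = 19.

n = 19 pages with total 106 typos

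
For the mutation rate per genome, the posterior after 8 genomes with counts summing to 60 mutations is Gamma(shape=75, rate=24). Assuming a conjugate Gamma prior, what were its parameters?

Gamma(shape=15, rate=16)

Gamma–Poisson conjugacy: posterior shape = α + Σxᵢ, posterior rate = β + n.
So α = 75 − 60 = 15 and β = 24 − 8 = 16.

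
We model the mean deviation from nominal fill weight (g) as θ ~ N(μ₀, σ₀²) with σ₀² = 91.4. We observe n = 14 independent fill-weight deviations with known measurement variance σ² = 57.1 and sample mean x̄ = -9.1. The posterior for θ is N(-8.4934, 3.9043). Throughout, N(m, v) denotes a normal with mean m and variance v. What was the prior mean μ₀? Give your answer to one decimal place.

μ₀ = 5.1

The posterior mean is a precision-weighted average: μ_n = (τ₀μ₀ + τ_data·x̄)/(τ₀+τ_data), with τ₀=1/σ₀² and τ_data=n/σ².
Here τ₀ = 1/91.4 = 0.010941 and τ_data = 14/57.1 = 0.245184, so τ_n = 0.256125.
Rearranging for μ₀: μ₀ = (μ_n·τ_n − τ_data·x̄)/τ₀ = (-8.4934·0.256125 − 0.245184·-9.1) / 0.010941 = 0.055802/0.010941 ≈ 5.1.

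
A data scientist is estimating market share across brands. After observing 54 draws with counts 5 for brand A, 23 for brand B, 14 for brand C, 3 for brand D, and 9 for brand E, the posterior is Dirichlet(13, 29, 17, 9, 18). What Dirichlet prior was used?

For a Dirichlet(α) prior with multinomial counts c, the posterior is Dirichlet(α + c) componentwise.
Subtract each count from the matching posterior parameter: 13−5=8, 29−23=6, 17−14=3, 9−3=6, 18−9=9.

Dirichlet(8, 6, 3, 6, 9)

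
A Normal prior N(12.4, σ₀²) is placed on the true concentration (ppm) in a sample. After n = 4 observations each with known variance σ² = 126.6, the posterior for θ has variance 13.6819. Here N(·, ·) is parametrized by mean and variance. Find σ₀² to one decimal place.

σ₀² = 24.1

Posterior precision equals prior precision plus data precision: 1/σ_n² = 1/σ₀² + n/σ².
So 1/σ₀² = 1/13.6819 − 4/126.6 = 0.073089 − 0.031596 = 0.041493.
Hence σ₀² = 1/0.041493 ≈ 24.1.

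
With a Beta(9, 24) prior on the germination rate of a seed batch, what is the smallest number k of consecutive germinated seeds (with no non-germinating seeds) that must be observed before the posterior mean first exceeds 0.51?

k = 16

After k germinated seeds and 0 non-germinating seeds the posterior is Beta(9+k, 24), with mean (9+k)/(9+24+k).
Set (9+k)/(33+k) > 0.51 and solve: k > (0.51·33 − 9)/(1 − 0.51) = 15.980.
The smallest integer exceeding 15.980 is 16, and checking k=16: (25)/(49) = 0.5102 > 0.51.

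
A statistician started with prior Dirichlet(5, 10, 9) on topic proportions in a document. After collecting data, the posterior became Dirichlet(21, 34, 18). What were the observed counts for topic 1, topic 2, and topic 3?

For a Dirichlet(α) prior with multinomial counts c, the posterior is Dirichlet(α + c) componentwise.
Counts are posterior − prior componentwise: 21−5=16, 34−10=24, 18−9=9.

counts (16, 24, 9)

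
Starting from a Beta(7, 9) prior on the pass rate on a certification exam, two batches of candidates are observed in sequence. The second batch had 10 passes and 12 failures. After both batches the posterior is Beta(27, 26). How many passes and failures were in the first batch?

10 passes and 5 failures

Because Beta–binomial updating is additive in the counts, the combined data contributed (α_post−α_prior, β_post−β_prior) successes and failures.
Total across both batches: 27−7=20 passes, 26−9=17 failures.
Subtract the second batch: 20−10=10 passes and 17−12=5 failures.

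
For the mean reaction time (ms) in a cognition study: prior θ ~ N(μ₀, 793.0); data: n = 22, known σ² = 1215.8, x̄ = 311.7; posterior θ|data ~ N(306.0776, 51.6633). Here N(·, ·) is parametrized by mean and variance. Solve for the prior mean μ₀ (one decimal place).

μ₀ = 225.4

With known observation variance, the Normal–Normal posterior has precision τ_n = τ₀ + n/σ² and mean μ_n = (τ₀μ₀ + (n/σ²)x̄)/τ_n.
Here τ₀ = 1/793.0 = 0.001261 and τ_data = 22/1215.8 = 0.018095, so τ_n = 0.019356.
Rearranging for μ₀: μ₀ = (μ_n·τ_n − τ_data·x̄)/τ₀ = (306.0776·0.019356 − 0.018095·311.7) / 0.001261 = 0.284227/0.001261 ≈ 225.4.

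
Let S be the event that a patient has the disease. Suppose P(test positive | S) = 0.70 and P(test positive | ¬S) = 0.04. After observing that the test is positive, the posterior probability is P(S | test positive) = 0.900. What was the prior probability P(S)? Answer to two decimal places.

Bayes' rule in odds form gives O(S|E) = O(S)·[P(E|S)/P(E|¬S)], hence O(S) = O(S|E)/LR.
Posterior odds = 0.900/(1−0.900) = 9.0000. LR = 0.70/0.04 = 17.5000.
Prior odds = 9.0000/17.5000 = 0.5143, so P(S) = 0.5143/(1+0.5143) ≈ 0.34.

P(S) = 0.34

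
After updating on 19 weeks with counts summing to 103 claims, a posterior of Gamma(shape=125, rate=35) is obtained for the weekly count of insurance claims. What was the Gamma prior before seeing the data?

Gamma–Poisson conjugacy: posterior shape = α + Σxᵢ, posterior rate = β + n.
So α = 125 − 103 = 22 and β = 35 − 19 = 16.

Gamma(shape=22, rate=16)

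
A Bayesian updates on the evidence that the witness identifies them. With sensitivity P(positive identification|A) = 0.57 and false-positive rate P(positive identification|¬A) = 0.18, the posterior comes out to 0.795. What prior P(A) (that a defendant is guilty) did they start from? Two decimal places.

Bayes' rule in odds form gives O(A|E) = O(A)·[P(E|A)/P(E|¬A)], hence O(A) = O(A|E)/LR.
Posterior odds = 0.795/(1−0.795) = 3.8780. LR = 0.57/0.18 = 3.1667.
Prior odds = 3.8780/3.1667 = 1.2246, so P(A) = 1.2246/(1+1.2246) ≈ 0.55.

P(A) = 0.55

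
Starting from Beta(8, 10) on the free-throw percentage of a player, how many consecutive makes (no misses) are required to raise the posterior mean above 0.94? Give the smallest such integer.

After k makes and 0 misses the posterior is Beta(8+k, 10), with mean (8+k)/(8+10+k).
Set (8+k)/(18+k) > 0.94 and solve: k > (0.94·18 − 8)/(1 − 0.94) = 148.667.
The smallest integer exceeding 148.667 is 149, and checking k=149: (157)/(167) = 0.9401 > 0.94.

k = 149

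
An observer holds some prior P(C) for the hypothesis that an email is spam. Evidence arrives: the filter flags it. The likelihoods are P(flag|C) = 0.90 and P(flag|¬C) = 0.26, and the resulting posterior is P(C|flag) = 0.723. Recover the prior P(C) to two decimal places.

Bayes' rule in odds form gives O(C|E) = O(C)·[P(E|C)/P(E|¬C)], hence O(C) = O(C|E)/LR.
Posterior odds = 0.723/(1−0.723) = 2.6101. LR = 0.90/0.26 = 3.4615.
Prior odds = 2.6101/3.4615 = 0.7540, so P(C) = 0.7540/(1+0.7540) ≈ 0.43.

P(C) = 0.43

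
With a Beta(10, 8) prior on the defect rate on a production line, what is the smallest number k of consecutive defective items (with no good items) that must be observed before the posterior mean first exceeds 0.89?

k = 55

After k defective items and 0 good items the posterior is Beta(10+k, 8), with mean (10+k)/(10+8+k).
Set (10+k)/(18+k) > 0.89 and solve: k > (0.89·18 − 10)/(1 − 0.89) = 54.727.
The smallest integer exceeding 54.727 is 55.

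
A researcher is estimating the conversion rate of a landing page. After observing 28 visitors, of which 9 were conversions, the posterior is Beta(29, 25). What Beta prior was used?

A Beta(α, β) prior with s successes and f failures in binomial data gives a Beta(α+s, β+f) posterior.
So α = 29 − 9 = 20 and β = 25 − 19 = 6.

Beta(20, 6)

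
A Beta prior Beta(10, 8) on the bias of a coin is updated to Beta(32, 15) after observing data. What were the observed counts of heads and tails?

22 heads and 7 tails

A Beta(α, β) prior with s successes and f failures in binomial data gives a Beta(α+s, β+f) posterior.
So s = 32 − 10 = 22 and f = 15 − 8 = 7.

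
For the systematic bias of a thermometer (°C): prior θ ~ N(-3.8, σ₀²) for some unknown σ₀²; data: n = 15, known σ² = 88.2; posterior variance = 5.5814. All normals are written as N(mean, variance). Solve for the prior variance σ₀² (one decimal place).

Posterior precision equals prior precision plus data precision: 1/σ_n² = 1/σ₀² + n/σ².
So 1/σ₀² = 1/5.5814 − 15/88.2 = 0.179167 − 0.170068 = 0.009099.
Hence σ₀² = 1/0.009099 ≈ 109.9.

σ₀² = 109.9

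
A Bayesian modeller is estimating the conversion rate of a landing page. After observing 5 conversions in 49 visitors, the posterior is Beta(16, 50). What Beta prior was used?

Beta(11, 6)

Beta is conjugate to the binomial likelihood: posterior = Beta(α+s, β+f).
Subtract the data counts: 16−5=11, 50−44=6.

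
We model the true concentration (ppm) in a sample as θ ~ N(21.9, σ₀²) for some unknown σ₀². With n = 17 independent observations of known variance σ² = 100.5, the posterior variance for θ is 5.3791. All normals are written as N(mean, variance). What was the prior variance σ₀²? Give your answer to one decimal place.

For the Normal–Normal model with known σ², precisions add: τ_n = τ₀ + n/σ².
So 1/σ₀² = 1/5.3791 − 17/100.5 = 0.185905 − 0.169154 = 0.016751.
Hence σ₀² = 1/0.016751 ≈ 59.7.

σ₀² = 59.7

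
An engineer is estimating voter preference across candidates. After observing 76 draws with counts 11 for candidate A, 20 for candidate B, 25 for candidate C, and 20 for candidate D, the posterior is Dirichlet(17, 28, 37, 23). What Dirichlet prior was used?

For a Dirichlet(α) prior with multinomial counts c, the posterior is Dirichlet(α + c) componentwise.
Subtract each count from the matching posterior parameter: 17−11=6, 28−20=8, 37−25=12, 23−20=3.

Dirichlet(6, 8, 12, 3)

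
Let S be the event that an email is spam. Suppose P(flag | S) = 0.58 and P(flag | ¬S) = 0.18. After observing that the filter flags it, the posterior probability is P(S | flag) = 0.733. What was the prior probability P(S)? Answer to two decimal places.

P(S) = 0.46

Bayes' rule in odds form gives O(S|E) = O(S)·[P(E|S)/P(E|¬S)], hence O(S) = O(S|E)/LR.
Posterior odds = 0.733/(1−0.733) = 2.7453. LR = 0.58/0.18 = 3.2222.
Prior odds = 2.7453/3.2222 = 0.8520, so P(S) = 0.8520/(1+0.8520) ≈ 0.46.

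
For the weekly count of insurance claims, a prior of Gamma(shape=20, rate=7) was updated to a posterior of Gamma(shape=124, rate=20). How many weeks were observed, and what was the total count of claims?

n = 13 weeks with total 104 claims

Gamma–Poisson conjugacy: posterior shape = α + Σxᵢ, posterior rate = β + n.
Matching: Σxᵢ = 124 − 20 = 104 and n = 20 − 7 = 13.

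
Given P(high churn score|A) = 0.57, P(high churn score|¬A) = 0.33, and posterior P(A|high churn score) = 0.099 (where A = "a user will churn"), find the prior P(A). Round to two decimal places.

P(A) = 0.06

Bayes' rule in odds form gives O(A|E) = O(A)·[P(E|A)/P(E|¬A)], hence O(A) = O(A|E)/LR.
Posterior odds = 0.099/(1−0.099) = 0.1099. LR = 0.57/0.33 = 1.7273.
Prior odds = 0.1099/1.7273 = 0.0636, so P(A) = 0.0636/(1+0.0636) ≈ 0.06.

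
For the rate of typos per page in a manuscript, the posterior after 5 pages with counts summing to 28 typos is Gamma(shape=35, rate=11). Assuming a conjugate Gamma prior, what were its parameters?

Gamma(shape=7, rate=6)

Gamma–Poisson conjugacy: posterior shape = α + Σxᵢ, posterior rate = β + n.
So α = 35 − 28 = 7 and β = 11 − 5 = 6.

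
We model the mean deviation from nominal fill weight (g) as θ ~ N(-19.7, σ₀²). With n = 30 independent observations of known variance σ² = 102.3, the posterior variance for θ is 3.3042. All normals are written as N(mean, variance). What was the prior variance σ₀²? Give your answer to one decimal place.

σ₀² = 106.5

Posterior precision equals prior precision plus data precision: 1/σ_n² = 1/σ₀² + n/σ².
So 1/σ₀² = 1/3.3042 − 30/102.3 = 0.302645 − 0.293255 = 0.009390.
Hence σ₀² = 1/0.009390 ≈ 106.5.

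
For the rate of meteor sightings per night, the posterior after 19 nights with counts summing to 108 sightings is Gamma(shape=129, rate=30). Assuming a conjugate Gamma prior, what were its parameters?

Gamma–Poisson conjugacy: posterior shape = α + Σxᵢ, posterior rate = β + n.
So α = 129 − 108 = 21 and β = 30 − 19 = 11.

Gamma(shape=21, rate=11)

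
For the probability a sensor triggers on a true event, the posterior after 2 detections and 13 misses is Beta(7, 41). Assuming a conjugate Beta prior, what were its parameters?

Under Beta–binomial conjugacy the posterior parameters are (a+s, b+f).
Subtract the data counts: 7−2=5, 41−13=28.

Beta(5, 28)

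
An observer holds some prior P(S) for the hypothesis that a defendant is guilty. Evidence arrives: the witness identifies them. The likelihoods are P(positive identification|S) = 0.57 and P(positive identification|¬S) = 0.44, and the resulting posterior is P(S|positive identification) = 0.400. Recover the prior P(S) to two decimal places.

P(S) = 0.34

Bayes' rule in odds form gives O(S|E) = O(S)·[P(E|S)/P(E|¬S)], hence O(S) = O(S|E)/LR.
Posterior odds = 0.400/(1−0.400) = 0.6667. LR = 0.57/0.44 = 1.2955.
Prior odds = 0.6667/1.2955 = 0.5146, so P(S) = 0.5146/(1+0.5146) ≈ 0.34.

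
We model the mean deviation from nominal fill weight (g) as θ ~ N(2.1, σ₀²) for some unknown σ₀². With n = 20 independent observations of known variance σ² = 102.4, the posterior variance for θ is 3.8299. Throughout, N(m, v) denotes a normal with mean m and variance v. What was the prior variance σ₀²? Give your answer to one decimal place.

σ₀² = 15.2

Posterior precision equals prior precision plus data precision: 1/σ_n² = 1/σ₀² + n/σ².
So 1/σ₀² = 1/3.8299 − 20/102.4 = 0.261103 − 0.195312 = 0.065791.
Hence σ₀² = 1/0.065791 ≈ 15.2.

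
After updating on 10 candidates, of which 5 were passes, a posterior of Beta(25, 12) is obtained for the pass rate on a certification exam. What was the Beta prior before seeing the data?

Beta(20, 7)

A Beta(a, b) prior with s successes and f failures in binomial data gives a Beta(a+s, b+f) posterior.
So a = 25 − 5 = 20 and b = 12 − 5 = 7.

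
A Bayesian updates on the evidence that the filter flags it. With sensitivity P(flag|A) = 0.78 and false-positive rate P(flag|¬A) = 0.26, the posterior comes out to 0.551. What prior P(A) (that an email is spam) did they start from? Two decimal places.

In odds form, posterior odds = prior odds × likelihood ratio, so prior odds = posterior odds ÷ LR.
Posterior odds = 0.551/(1−0.551) = 1.2272. LR = 0.78/0.26 = 3.0000.
Prior odds = 1.2272/3.0000 = 0.4091, so P(A) = 0.4091/(1+0.4091) ≈ 0.29.

P(A) = 0.29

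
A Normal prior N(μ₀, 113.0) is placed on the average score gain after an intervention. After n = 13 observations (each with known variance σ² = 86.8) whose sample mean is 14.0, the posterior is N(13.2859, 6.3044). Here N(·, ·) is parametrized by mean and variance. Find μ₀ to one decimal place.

The posterior mean is a precision-weighted average: μ_n = (τ₀μ₀ + τ_data·x̄)/(τ₀+τ_data), with τ₀=1/σ₀² and τ_data=n/σ².
Here τ₀ = 1/113.0 = 0.008850 and τ_data = 13/86.8 = 0.149770, so τ_n = 0.158620.
Rearranging for μ₀: μ₀ = (μ_n·τ_n − τ_data·x̄)/τ₀ = (13.2859·0.158620 − 0.149770·14.0) / 0.008850 = 0.010629/0.008850 ≈ 1.2.

μ₀ = 1.2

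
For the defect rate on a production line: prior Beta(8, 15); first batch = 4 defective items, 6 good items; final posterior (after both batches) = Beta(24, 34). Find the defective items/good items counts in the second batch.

12 defective items and 13 good items

Because Beta–binomial updating is additive in the counts, the combined data contributed (α_post−α_prior, β_post−β_prior) successes and failures.
Total across both batches: 24−8=16 defective items, 34−15=19 good items.
Subtract the first batch: 16−4=12 defective items and 19−6=13 good items.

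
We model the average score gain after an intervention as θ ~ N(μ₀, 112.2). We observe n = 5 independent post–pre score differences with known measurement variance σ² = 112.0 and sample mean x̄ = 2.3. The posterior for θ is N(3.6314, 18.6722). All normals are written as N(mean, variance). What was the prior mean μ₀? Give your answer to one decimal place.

μ₀ = 10.3

The posterior mean is a precision-weighted average: μ_n = (τ₀μ₀ + τ_data·x̄)/(τ₀+τ_data), with τ₀=1/σ₀² and τ_data=n/σ².
Here τ₀ = 1/112.2 = 0.008913 and τ_data = 5/112.0 = 0.044643, so τ_n = 0.053556.
Rearranging for μ₀: μ₀ = (μ_n·τ_n − τ_data·x̄)/τ₀ = (3.6314·0.053556 − 0.044643·2.3) / 0.008913 = 0.091804/0.008913 ≈ 10.3.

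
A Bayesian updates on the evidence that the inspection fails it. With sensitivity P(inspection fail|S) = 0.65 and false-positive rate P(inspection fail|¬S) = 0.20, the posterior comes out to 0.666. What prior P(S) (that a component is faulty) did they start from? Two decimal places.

P(S) = 0.38

In odds form, posterior odds = prior odds × likelihood ratio, so prior odds = posterior odds ÷ LR.
Posterior odds = 0.666/(1−0.666) = 1.9940. LR = 0.65/0.20 = 3.2500.
Prior odds = 1.9940/3.2500 = 0.6135, so P(S) = 0.6135/(1+0.6135) ≈ 0.38.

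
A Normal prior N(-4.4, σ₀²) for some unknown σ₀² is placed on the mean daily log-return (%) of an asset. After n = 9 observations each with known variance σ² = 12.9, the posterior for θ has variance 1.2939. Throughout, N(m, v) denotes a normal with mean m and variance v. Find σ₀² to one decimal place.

σ₀² = 13.3

For the Normal–Normal model with known σ², precisions add: τ_n = τ₀ + n/σ².
So 1/σ₀² = 1/1.2939 − 9/12.9 = 0.772857 − 0.697674 = 0.075183.
Hence σ₀² = 1/0.075183 ≈ 13.3.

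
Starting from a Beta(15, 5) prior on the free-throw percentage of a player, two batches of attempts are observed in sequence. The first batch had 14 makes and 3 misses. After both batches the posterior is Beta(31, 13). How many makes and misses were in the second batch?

2 makes and 5 misses

Sequential conjugate updates are equivalent to a single update on the pooled data, so total successes = posterior α − prior α and total failures = posterior β − prior β.
Total across both batches: 31−15=16 makes, 13−5=8 misses.
Subtract the first batch: 16−14=2 makes and 8−3=5 misses.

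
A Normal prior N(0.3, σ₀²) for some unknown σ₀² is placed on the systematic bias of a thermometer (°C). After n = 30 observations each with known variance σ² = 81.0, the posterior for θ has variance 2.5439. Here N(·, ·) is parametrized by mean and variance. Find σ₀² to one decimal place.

Posterior precision equals prior precision plus data precision: 1/σ_n² = 1/σ₀² + n/σ².
So 1/σ₀² = 1/2.5439 − 30/81.0 = 0.393097 − 0.370370 = 0.022727.
Hence σ₀² = 1/0.022727 ≈ 44.0.

σ₀² = 44.0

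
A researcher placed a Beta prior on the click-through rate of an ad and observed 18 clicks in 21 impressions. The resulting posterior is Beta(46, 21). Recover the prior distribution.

Beta(28, 18)

A Beta(α, β) prior with s successes and f failures in binomial data gives a Beta(α+s, β+f) posterior.
Subtract the data counts: 46−18=28, 21−3=18.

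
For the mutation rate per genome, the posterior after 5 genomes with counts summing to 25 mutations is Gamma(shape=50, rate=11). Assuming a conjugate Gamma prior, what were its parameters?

A Gamma(α, β) prior (rate parametrization) on a Poisson rate with n observations summing to S gives posterior Gamma(α+S, β+n).
So α = 50 − 25 = 25 and β = 11 − 5 = 6.

Gamma(shape=25, rate=6)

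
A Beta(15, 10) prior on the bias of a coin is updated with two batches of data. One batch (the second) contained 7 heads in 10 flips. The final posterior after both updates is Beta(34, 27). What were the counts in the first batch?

Sequential conjugate updates are equivalent to a single update on the pooled data, so total successes = posterior α − prior α and total failures = posterior β − prior β.
Total across both batches: 34−15=19 heads, 27−10=17 tails.
Subtract the second batch: 19−7=12 heads and 17−3=14 tails.

12 heads and 14 tails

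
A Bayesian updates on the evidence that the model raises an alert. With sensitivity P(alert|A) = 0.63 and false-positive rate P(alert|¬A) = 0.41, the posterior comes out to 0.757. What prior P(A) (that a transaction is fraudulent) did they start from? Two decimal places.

P(A) = 0.67

Bayes' rule in odds form gives O(A|E) = O(A)·[P(E|A)/P(E|¬A)], hence O(A) = O(A|E)/LR.
Posterior odds = 0.757/(1−0.757) = 3.1152. LR = 0.63/0.41 = 1.5366.
Prior odds = 3.1152/1.5366 = 2.0273, so P(A) = 2.0273/(1+2.0273) ≈ 0.67.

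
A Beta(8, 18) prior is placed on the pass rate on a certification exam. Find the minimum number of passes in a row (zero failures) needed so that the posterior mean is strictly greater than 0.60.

After k passes and 0 failures the posterior is Beta(8+k, 18), with mean (8+k)/(8+18+k).
Set (8+k)/(26+k) > 0.60 and solve: k > (0.60·26 − 8)/(1 − 0.60) = 19.000.
The smallest integer exceeding 19.000 is 20, and checking k=20: (28)/(46) = 0.6087 > 0.60.

k = 20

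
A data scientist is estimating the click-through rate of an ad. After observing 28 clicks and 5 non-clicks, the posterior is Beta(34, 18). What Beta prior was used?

Beta is conjugate to the binomial likelihood: posterior = Beta(α+s, β+f).
Subtract the data counts: 34−28=6, 18−5=13.

Beta(6, 13)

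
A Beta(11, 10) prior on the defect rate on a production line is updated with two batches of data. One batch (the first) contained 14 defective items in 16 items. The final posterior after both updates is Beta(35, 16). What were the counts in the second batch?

10 defective items and 4 good items

Because Beta–binomial updating is additive in the counts, the combined data contributed (α_post−α_prior, β_post−β_prior) successes and failures.
Total across both batches: 35−11=24 defective items, 16−10=6 good items.
Subtract the first batch: 24−14=10 defective items and 6−2=4 good items.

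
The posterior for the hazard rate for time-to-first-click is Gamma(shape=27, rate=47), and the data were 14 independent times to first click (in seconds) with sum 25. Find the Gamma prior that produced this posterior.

For an exponential likelihood with a Gamma(α, β) prior on the rate, n observations with total T give posterior Gamma(α+n, β+T).
So α = 27 − 14 = 13 and β = 47 − 25 = 22.

Gamma(shape=13, rate=22)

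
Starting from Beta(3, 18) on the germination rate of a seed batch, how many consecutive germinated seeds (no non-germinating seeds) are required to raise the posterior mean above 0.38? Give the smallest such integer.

k = 9

After k germinated seeds and 0 non-germinating seeds the posterior is Beta(3+k, 18), with mean (3+k)/(3+18+k).
Set (3+k)/(21+k) > 0.38 and solve: k > (0.38·21 − 3)/(1 − 0.38) = 8.032.
The smallest integer exceeding 8.032 is 9.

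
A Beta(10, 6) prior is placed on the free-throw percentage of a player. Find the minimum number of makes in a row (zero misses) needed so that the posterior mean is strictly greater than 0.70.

After k makes and 0 misses the posterior is Beta(10+k, 6), with mean (10+k)/(10+6+k).
Set (10+k)/(16+k) > 0.70 and solve: k > (0.70·16 − 10)/(1 − 0.70) = 4.000.
The smallest integer exceeding 4.000 is 5.

k = 5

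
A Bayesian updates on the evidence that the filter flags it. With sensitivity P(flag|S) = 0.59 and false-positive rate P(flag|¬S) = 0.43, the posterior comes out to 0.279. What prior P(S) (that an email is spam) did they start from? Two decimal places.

Bayes' rule in odds form gives O(S|E) = O(S)·[P(E|S)/P(E|¬S)], hence O(S) = O(S|E)/LR.
Posterior odds = 0.279/(1−0.279) = 0.3870. LR = 0.59/0.43 = 1.3721.
Prior odds = 0.3870/1.3721 = 0.2820, so P(S) = 0.2820/(1+0.2820) ≈ 0.22.

P(S) = 0.22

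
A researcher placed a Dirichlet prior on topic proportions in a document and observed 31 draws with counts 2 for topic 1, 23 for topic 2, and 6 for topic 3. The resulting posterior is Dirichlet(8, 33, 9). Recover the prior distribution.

For a Dirichlet(α) prior with multinomial counts c, the posterior is Dirichlet(α + c) componentwise.
Subtract each count from the matching posterior parameter: 8−2=6, 33−23=10, 9−6=3.

Dirichlet(6, 10, 3)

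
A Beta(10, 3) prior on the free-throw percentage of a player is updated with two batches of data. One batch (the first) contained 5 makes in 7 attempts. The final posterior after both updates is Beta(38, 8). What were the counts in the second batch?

Because Beta–binomial updating is additive in the counts, the combined data contributed (α_post−α_prior, β_post−β_prior) successes and failures.
Total across both batches: 38−10=28 makes, 8−3=5 misses.
Subtract the first batch: 28−5=23 makes and 5−2=3 misses.

23 makes and 3 misses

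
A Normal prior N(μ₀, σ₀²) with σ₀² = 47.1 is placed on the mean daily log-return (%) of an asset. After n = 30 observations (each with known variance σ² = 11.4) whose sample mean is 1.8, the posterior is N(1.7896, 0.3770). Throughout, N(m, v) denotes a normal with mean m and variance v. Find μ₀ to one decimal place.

μ₀ = 0.5

The posterior mean is a precision-weighted average: μ_n = (τ₀μ₀ + τ_data·x̄)/(τ₀+τ_data), with τ₀=1/σ₀² and τ_data=n/σ².
Here τ₀ = 1/47.1 = 0.021231 and τ_data = 30/11.4 = 2.631579, so τ_n = 2.652810.
Rearranging for μ₀: μ₀ = (μ_n·τ_n − τ_data·x̄)/τ₀ = (1.7896·2.652810 − 2.631579·1.8) / 0.021231 = 0.010627/0.021231 ≈ 0.5.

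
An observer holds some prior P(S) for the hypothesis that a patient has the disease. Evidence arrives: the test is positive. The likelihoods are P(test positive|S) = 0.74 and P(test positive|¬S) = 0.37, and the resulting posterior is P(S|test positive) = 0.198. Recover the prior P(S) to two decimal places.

P(S) = 0.11

In odds form, posterior odds = prior odds × likelihood ratio, so prior odds = posterior odds ÷ LR.
Posterior odds = 0.198/(1−0.198) = 0.2469. LR = 0.74/0.37 = 2.0000.
Prior odds = 0.2469/2.0000 = 0.1235, so P(S) = 0.1235/(1+0.1235) ≈ 0.11.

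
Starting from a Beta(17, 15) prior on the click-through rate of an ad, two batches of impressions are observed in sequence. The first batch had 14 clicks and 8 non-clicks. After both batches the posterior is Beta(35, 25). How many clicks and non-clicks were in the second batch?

4 clicks and 2 non-clicks

Sequential conjugate updates are equivalent to a single update on the pooled data, so total successes = posterior α − prior α and total failures = posterior β − prior β.
Total across both batches: 35−17=18 clicks, 25−15=10 non-clicks.
Subtract the first batch: 18−14=4 clicks and 10−8=2 non-clicks.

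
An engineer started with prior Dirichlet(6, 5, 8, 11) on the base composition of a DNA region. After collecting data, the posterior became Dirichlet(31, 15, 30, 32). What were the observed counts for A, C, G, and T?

counts (25, 10, 22, 21)

For a Dirichlet(α) prior with multinomial counts c, the posterior is Dirichlet(α + c) componentwise.
Counts are posterior − prior componentwise: 31−6=25, 15−5=10, 30−8=22, 32−11=21.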